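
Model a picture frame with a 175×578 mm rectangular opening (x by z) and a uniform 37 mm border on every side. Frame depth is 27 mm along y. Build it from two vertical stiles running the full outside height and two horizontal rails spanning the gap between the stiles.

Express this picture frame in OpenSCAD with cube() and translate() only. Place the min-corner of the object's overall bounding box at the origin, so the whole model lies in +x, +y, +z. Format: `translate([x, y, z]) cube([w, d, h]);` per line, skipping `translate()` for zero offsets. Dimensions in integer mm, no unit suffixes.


cube([37, 27, 652]);
translate([212, 0, 0]) cube([37, 27, 652]);
translate([37, 0, 0]) cube([175, 27, 37]);
translate([37, 0, 615]) cube([175, 27, 37]);


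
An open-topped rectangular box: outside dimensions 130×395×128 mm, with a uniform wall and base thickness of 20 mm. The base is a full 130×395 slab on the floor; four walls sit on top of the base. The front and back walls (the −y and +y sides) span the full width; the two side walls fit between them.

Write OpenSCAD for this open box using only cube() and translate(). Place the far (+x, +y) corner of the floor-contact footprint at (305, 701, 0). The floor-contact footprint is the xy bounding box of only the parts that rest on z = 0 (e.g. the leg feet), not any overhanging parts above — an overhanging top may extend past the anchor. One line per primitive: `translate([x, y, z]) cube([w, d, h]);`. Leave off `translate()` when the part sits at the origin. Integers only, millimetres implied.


translate([175, 306, 0]) cube([130, 395, 20]);
translate([175, 306, 20]) cube([130, 20, 108]);
translate([175, 681, 20]) cube([130, 20, 108]);
translate([175, 326, 20]) cube([20, 355, 108]);
translate([285, 326, 20]) cube([20, 355, 108]);


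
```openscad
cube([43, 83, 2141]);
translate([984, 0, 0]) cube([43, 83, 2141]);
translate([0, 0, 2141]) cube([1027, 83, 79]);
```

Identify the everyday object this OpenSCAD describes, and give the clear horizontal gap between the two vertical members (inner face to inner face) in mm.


A door frame. The clear opening width is 941 mm.

Two 2141 mm tall posts with a header on top — a door frame. The left jamb is 43 mm wide at x = 0; the right jamb starts at x = 984. The clear opening is 984 − 43 = 941 mm.


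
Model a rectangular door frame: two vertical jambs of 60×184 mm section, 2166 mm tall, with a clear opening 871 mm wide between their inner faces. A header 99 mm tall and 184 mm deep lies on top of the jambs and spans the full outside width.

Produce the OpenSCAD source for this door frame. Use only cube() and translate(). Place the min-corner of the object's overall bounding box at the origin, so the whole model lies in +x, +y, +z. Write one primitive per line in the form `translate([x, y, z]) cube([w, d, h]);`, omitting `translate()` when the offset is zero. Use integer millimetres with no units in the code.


cube([60, 184, 2166]);
translate([931, 0, 0]) cube([60, 184, 2166]);
translate([0, 0, 2166]) cube([991, 184, 99]);


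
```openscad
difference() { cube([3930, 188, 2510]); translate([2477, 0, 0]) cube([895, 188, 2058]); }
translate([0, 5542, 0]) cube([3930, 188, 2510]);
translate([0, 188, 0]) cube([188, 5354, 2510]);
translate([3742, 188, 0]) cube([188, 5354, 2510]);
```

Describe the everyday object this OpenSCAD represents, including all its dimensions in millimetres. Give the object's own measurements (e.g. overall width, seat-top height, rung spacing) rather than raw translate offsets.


A single room: four walls, each 2510 mm tall and 188 mm thick, enclosing an outside footprint 3930×5730 mm (x × y), no floor or roof. The front and back walls (−y and +y sides) run the full x-width; the side walls fit between their inner faces. A door opening 895 mm wide and 2058 mm tall is cut through the front wall from the floor up, its −x edge 2477 mm from the wall's −x end.


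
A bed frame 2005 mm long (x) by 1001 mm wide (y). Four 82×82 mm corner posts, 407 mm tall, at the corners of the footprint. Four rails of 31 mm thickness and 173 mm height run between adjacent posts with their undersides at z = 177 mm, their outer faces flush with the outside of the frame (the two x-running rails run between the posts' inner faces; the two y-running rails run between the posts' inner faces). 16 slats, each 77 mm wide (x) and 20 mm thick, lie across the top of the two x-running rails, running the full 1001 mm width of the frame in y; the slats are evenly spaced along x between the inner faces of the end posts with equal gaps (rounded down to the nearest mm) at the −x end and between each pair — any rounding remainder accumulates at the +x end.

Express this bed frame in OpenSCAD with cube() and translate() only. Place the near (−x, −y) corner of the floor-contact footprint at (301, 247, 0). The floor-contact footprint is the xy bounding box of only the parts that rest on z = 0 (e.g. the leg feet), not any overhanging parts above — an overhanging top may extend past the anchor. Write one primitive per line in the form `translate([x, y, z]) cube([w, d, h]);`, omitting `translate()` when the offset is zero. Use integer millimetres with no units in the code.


translate([301, 247, 0]) cube([82, 82, 407]);
translate([301, 1166, 0]) cube([82, 82, 407]);
translate([2224, 247, 0]) cube([82, 82, 407]);
translate([2224, 1166, 0]) cube([82, 82, 407]);
translate([383, 247, 177]) cube([1841, 31, 173]);
translate([383, 1217, 177]) cube([1841, 31, 173]);
translate([301, 329, 177]) cube([31, 837, 173]);
translate([2275, 329, 177]) cube([31, 837, 173]);
translate([418, 247, 350]) cube([77, 1001, 20]);
translate([530, 247, 350]) cube([77, 1001, 20]);
translate([642, 247, 350]) cube([77, 1001, 20]);
translate([754, 247, 350]) cube([77, 1001, 20]);
translate([866, 247, 350]) cube([77, 1001, 20]);
translate([978, 247, 350]) cube([77, 1001, 20]);
translate([1090, 247, 350]) cube([77, 1001, 20]);
translate([1202, 247, 350]) cube([77, 1001, 20]);
translate([1314, 247, 350]) cube([77, 1001, 20]);
translate([1426, 247, 350]) cube([77, 1001, 20]);
translate([1538, 247, 350]) cube([77, 1001, 20]);
translate([1650, 247, 350]) cube([77, 1001, 20]);
translate([1762, 247, 350]) cube([77, 1001, 20]);
translate([1874, 247, 350]) cube([77, 1001, 20]);
translate([1986, 247, 350]) cube([77, 1001, 20]);
translate([2098, 247, 350]) cube([77, 1001, 20]);


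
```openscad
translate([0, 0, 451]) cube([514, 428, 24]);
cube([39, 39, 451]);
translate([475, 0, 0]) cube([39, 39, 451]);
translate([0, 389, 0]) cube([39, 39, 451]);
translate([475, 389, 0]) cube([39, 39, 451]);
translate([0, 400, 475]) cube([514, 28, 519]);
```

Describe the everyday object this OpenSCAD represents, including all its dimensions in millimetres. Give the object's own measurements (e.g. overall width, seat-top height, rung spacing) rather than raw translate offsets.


A chair. The seat is a 514×428×24 mm slab with its top at z = 475 mm, on four 39×39 mm corner legs (flush with the seat edges, standing on z = 0). A flat backrest 28 mm thick, 519 mm tall, spans the full seat width and rises from the seat top along its +y edge, rear face flush with the rear of the seat.


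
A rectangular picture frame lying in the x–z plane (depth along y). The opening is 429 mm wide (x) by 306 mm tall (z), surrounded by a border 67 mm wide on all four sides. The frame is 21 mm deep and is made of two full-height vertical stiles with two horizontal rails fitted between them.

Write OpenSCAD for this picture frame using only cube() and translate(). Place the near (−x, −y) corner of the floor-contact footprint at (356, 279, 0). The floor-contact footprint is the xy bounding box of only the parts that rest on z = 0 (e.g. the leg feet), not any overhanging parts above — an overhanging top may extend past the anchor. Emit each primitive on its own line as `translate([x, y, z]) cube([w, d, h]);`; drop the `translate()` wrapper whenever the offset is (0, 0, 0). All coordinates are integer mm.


translate([356, 279, 0]) cube([67, 21, 440]);
translate([852, 279, 0]) cube([67, 21, 440]);
translate([423, 279, 0]) cube([429, 21, 67]);
translate([423, 279, 373]) cube([429, 21, 67]);


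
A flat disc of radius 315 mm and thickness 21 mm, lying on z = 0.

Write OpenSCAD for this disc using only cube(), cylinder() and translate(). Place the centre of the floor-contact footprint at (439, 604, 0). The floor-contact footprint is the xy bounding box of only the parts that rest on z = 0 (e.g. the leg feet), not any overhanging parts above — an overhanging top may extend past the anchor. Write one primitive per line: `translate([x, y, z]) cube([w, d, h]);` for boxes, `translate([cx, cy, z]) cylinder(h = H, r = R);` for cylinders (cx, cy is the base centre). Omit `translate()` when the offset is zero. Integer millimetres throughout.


translate([439, 604, 0]) cylinder(h = 21, r = 315);


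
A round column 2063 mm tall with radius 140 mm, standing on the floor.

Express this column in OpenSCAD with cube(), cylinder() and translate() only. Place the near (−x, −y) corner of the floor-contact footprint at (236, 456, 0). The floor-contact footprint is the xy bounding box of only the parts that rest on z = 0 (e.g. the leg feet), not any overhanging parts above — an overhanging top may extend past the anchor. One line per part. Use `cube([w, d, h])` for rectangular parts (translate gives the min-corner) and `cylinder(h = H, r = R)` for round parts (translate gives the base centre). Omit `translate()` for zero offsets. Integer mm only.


translate([376, 596, 0]) cylinder(h = 2063, r = 140);


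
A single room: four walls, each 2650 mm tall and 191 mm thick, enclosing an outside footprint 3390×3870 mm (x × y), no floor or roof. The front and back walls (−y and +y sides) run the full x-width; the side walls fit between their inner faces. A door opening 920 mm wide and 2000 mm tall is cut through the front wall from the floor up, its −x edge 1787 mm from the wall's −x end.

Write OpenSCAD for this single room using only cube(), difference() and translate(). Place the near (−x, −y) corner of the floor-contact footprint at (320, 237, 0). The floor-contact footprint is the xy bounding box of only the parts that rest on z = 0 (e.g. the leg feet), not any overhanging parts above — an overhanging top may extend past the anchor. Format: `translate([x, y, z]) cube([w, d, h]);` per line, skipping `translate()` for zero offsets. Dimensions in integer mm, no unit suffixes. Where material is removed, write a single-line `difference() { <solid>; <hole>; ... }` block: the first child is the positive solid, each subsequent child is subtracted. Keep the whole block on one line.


difference() { translate([320, 237, 0]) cube([3390, 191, 2650]); translate([2107, 237, 0]) cube([920, 191, 2000]); }
translate([320, 3916, 0]) cube([3390, 191, 2650]);
translate([320, 428, 0]) cube([191, 3488, 2650]);
translate([3519, 428, 0]) cube([191, 3488, 2650]);


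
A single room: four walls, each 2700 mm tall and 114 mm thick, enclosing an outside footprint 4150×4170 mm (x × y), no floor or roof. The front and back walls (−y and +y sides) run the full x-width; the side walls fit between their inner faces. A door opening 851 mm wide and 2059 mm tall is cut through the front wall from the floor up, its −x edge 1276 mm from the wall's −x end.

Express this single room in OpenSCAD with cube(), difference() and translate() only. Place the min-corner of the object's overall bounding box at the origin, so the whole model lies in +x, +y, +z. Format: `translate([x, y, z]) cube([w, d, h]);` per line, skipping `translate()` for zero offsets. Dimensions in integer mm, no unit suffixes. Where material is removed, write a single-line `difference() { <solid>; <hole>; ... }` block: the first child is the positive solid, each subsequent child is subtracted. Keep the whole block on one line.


difference() { cube([4150, 114, 2700]); translate([1276, 0, 0]) cube([851, 114, 2059]); }
translate([0, 4056, 0]) cube([4150, 114, 2700]);
translate([0, 114, 0]) cube([114, 3942, 2700]);
translate([4036, 114, 0]) cube([114, 3942, 2700]);


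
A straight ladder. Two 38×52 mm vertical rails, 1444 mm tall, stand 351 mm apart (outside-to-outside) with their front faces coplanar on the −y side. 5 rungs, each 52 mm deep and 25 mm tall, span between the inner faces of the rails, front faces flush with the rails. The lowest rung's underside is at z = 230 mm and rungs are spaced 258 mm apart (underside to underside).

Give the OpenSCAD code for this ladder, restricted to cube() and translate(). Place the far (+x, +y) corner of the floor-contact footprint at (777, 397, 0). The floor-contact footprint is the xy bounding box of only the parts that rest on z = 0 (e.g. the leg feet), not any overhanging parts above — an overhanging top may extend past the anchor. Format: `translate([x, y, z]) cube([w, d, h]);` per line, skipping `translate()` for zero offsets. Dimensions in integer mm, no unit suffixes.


translate([426, 345, 0]) cube([38, 52, 1444]);
translate([739, 345, 0]) cube([38, 52, 1444]);
translate([464, 345, 230]) cube([275, 52, 25]);
translate([464, 345, 488]) cube([275, 52, 25]);
translate([464, 345, 746]) cube([275, 52, 25]);
translate([464, 345, 1004]) cube([275, 52, 25]);
translate([464, 345, 1262]) cube([275, 52, 25]);


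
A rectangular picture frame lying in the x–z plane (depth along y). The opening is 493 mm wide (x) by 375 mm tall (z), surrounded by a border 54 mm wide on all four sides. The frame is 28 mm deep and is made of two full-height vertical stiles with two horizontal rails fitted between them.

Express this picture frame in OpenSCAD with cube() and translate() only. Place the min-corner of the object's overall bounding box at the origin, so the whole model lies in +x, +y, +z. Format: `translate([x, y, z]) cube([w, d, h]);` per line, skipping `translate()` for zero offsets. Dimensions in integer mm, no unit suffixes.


cube([54, 28, 483]);
translate([547, 0, 0]) cube([54, 28, 483]);
translate([54, 0, 0]) cube([493, 28, 54]);
translate([54, 0, 429]) cube([493, 28, 54]);


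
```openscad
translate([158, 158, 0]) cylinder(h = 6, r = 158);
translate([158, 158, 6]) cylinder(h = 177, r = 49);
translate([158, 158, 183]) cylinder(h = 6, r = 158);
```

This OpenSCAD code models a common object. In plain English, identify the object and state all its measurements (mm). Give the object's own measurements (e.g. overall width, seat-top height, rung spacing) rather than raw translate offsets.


A spool: two coaxial disc flanges of radius 158 mm and thickness 6 mm, joined by a core cylinder of radius 49 mm and height 177 mm. The lower flange rests on z = 0 and the three cylinders share a vertical axis.


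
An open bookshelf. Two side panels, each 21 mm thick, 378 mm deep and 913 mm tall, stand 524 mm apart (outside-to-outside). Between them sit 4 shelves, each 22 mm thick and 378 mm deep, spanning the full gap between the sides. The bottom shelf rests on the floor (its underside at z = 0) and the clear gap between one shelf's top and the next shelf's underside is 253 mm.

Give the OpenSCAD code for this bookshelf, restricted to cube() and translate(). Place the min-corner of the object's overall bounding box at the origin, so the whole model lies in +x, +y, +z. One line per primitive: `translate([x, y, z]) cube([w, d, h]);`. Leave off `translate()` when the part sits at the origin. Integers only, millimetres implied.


cube([21, 378, 913]);
translate([503, 0, 0]) cube([21, 378, 913]);
translate([21, 0, 0]) cube([482, 378, 22]);
translate([21, 0, 275]) cube([482, 378, 22]);
translate([21, 0, 550]) cube([482, 378, 22]);
translate([21, 0, 825]) cube([482, 378, 22]);


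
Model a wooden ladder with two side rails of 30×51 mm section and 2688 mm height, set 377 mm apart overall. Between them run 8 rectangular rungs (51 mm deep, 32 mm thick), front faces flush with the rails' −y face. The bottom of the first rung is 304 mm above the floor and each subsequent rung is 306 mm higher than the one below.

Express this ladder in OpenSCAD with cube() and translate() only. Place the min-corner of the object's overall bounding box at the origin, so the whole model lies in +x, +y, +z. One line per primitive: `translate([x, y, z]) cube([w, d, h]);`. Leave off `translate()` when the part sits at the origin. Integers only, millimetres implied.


cube([30, 51, 2688]);
translate([347, 0, 0]) cube([30, 51, 2688]);
translate([30, 0, 304]) cube([317, 51, 32]);
translate([30, 0, 610]) cube([317, 51, 32]);
translate([30, 0, 916]) cube([317, 51, 32]);
translate([30, 0, 1222]) cube([317, 51, 32]);
translate([30, 0, 1528]) cube([317, 51, 32]);
translate([30, 0, 1834]) cube([317, 51, 32]);
translate([30, 0, 2140]) cube([317, 51, 32]);
translate([30, 0, 2446]) cube([317, 51, 32]);


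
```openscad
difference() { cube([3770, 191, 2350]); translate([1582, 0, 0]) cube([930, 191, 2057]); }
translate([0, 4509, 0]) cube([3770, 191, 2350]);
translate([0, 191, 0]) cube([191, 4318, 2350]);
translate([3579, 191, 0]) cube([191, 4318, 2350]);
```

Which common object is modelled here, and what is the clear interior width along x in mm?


A single room. The interior width is 3388 mm.

Four walls enclosing a rectangle with a door in the front wall — a room. Outside width 3770 minus two 191 mm walls gives 3388 mm.


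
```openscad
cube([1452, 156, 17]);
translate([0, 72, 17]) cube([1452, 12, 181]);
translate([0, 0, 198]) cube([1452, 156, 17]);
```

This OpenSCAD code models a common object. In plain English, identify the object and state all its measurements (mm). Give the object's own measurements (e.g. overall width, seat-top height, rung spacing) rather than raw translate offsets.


An I-beam lying along x, 1452 mm long. Overall section height 215 mm. Two flanges 156 mm wide (y) and 17 mm thick, one on the floor and one at the top; a web 12 mm thick runs between them, centred on the flange width.


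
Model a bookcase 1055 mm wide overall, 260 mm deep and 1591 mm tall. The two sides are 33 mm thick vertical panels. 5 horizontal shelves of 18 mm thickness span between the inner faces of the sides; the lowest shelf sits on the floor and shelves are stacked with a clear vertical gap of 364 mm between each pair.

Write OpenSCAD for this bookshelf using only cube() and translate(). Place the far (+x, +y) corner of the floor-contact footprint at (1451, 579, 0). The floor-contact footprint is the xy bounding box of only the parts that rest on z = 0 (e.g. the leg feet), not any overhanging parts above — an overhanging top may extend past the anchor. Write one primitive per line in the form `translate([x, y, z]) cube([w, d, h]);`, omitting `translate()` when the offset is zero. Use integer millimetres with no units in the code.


translate([396, 319, 0]) cube([33, 260, 1591]);
translate([1418, 319, 0]) cube([33, 260, 1591]);
translate([429, 319, 0]) cube([989, 260, 18]);
translate([429, 319, 382]) cube([989, 260, 18]);
translate([429, 319, 764]) cube([989, 260, 18]);
translate([429, 319, 1146]) cube([989, 260, 18]);
translate([429, 319, 1528]) cube([989, 260, 18]);


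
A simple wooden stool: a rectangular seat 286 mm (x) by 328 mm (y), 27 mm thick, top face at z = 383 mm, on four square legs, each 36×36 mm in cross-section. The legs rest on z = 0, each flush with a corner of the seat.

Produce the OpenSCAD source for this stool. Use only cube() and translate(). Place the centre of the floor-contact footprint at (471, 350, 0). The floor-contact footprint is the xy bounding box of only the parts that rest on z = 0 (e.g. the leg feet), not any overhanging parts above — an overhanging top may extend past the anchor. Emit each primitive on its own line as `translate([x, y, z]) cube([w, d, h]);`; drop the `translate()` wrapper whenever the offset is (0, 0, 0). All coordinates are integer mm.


translate([328, 186, 356]) cube([286, 328, 27]);
translate([328, 186, 0]) cube([36, 36, 356]);
translate([578, 186, 0]) cube([36, 36, 356]);
translate([328, 478, 0]) cube([36, 36, 356]);
translate([578, 478, 0]) cube([36, 36, 356]);


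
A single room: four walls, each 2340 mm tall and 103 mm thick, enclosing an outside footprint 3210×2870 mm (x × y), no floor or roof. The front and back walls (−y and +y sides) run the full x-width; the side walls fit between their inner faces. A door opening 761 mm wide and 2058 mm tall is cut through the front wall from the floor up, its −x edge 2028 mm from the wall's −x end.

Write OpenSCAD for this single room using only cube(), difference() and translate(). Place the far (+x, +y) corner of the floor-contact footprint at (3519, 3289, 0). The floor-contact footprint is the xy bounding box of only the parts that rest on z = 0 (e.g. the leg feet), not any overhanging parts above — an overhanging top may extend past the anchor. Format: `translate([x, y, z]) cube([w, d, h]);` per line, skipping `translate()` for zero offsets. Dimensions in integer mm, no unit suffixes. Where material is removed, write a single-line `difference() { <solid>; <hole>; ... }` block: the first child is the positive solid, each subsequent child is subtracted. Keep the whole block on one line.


difference() { translate([309, 419, 0]) cube([3210, 103, 2340]); translate([2337, 419, 0]) cube([761, 103, 2058]); }
translate([309, 3186, 0]) cube([3210, 103, 2340]);
translate([309, 522, 0]) cube([103, 2664, 2340]);
translate([3416, 522, 0]) cube([103, 2664, 2340]);


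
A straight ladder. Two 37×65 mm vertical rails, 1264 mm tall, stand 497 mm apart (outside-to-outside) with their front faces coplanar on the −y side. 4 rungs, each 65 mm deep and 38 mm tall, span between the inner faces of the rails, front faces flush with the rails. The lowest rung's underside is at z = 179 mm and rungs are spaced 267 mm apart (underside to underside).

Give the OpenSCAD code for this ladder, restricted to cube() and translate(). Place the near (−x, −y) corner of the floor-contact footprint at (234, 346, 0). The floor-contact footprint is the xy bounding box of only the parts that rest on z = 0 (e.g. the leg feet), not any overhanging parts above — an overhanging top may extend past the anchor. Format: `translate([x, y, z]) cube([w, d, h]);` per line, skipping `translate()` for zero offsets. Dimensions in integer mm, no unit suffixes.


// rung span = 497 - 2*37 = 423
// rung[k] z = 179 + k*267
translate([234, 346, 0]) cube([37, 65, 1264]);
translate([694, 346, 0]) cube([37, 65, 1264]);
translate([271, 346, 179]) cube([423, 65, 38]);
translate([271, 346, 446]) cube([423, 65, 38]);
translate([271, 346, 713]) cube([423, 65, 38]);
translate([271, 346, 980]) cube([423, 65, 38]);


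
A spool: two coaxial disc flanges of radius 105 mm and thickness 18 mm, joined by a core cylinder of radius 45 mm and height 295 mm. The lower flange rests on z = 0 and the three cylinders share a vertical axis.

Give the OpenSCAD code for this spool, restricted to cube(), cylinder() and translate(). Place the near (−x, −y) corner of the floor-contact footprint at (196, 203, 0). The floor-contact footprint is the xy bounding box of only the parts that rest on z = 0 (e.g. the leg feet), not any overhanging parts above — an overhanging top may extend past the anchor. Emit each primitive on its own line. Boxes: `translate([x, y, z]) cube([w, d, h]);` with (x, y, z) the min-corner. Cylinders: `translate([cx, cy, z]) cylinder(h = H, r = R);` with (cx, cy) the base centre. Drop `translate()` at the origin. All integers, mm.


translate([301, 308, 0]) cylinder(h = 18, r = 105);
translate([301, 308, 18]) cylinder(h = 295, r = 45);
translate([301, 308, 313]) cylinder(h = 18, r = 105);


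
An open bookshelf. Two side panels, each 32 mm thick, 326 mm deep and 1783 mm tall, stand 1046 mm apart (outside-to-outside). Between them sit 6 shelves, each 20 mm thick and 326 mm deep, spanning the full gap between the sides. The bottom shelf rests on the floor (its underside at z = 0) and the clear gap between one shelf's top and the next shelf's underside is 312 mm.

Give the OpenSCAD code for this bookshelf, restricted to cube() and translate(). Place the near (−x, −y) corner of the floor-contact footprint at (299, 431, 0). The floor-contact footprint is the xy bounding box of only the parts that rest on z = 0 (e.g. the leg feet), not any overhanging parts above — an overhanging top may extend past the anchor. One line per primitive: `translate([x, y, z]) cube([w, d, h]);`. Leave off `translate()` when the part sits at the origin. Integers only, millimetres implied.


translate([299, 431, 0]) cube([32, 326, 1783]);
translate([1313, 431, 0]) cube([32, 326, 1783]);
translate([331, 431, 0]) cube([982, 326, 20]);
translate([331, 431, 332]) cube([982, 326, 20]);
translate([331, 431, 664]) cube([982, 326, 20]);
translate([331, 431, 996]) cube([982, 326, 20]);
translate([331, 431, 1328]) cube([982, 326, 20]);
translate([331, 431, 1660]) cube([982, 326, 20]);


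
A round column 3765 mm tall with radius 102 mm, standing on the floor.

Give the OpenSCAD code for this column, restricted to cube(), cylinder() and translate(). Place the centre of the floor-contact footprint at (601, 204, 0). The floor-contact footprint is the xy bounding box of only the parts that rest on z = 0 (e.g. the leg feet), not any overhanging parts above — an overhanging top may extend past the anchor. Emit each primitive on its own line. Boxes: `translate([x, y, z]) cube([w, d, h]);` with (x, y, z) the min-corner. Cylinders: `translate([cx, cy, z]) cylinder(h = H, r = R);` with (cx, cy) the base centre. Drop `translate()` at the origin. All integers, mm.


translate([601, 204, 0]) cylinder(h = 3765, r = 102);


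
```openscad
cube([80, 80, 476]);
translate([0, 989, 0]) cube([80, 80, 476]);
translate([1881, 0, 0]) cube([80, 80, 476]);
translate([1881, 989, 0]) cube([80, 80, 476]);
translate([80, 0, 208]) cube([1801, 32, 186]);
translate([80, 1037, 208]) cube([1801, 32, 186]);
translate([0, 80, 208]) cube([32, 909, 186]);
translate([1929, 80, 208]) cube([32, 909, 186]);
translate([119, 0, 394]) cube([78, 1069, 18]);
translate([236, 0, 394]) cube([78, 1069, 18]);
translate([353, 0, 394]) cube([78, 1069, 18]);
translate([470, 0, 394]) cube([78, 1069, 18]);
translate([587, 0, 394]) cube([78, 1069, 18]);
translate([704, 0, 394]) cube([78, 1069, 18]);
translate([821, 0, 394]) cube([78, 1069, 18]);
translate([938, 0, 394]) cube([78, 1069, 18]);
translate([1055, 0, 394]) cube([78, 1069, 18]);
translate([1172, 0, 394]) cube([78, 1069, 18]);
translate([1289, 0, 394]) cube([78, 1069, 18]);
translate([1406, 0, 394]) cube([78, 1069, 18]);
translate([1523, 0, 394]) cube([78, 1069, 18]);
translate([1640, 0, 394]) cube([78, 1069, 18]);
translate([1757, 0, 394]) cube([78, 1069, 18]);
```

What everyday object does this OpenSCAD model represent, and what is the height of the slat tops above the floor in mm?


A bed frame. The slat-top height is 412 mm.

Four posts, four rails, and a row of slats — a bed frame. Slats sit on the rails at z = 208 + 186 = 394; with slat thickness 18, the top is 412 mm.


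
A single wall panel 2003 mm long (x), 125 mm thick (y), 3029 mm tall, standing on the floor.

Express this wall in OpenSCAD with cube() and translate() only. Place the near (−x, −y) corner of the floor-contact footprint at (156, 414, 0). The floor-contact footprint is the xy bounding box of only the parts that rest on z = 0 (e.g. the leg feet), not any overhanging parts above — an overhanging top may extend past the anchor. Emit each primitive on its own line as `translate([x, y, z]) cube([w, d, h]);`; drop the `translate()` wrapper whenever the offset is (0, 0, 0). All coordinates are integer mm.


translate([156, 414, 0]) cube([2003, 125, 3029]);


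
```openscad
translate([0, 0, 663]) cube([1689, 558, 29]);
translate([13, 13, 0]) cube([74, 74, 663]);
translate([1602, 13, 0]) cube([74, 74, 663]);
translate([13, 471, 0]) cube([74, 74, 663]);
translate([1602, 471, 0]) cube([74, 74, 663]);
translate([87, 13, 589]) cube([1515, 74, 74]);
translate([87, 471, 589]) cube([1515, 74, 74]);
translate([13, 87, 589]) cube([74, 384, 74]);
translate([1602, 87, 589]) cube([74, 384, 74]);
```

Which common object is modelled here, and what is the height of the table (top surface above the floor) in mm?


A table. The table height is 692 mm.

A 1689×558×29 slab sits at z = 663 on four 74 mm square posts — a table. The top surface is at 663 + 29 = 692 mm.


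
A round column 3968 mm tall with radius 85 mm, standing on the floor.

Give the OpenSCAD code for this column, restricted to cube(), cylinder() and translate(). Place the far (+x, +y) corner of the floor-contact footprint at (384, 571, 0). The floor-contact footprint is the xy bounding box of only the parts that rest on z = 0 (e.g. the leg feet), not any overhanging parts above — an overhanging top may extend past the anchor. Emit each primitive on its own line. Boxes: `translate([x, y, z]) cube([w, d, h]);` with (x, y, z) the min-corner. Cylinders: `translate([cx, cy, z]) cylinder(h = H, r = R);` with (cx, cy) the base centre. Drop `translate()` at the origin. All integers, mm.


translate([299, 486, 0]) cylinder(h = 3968, r = 85);


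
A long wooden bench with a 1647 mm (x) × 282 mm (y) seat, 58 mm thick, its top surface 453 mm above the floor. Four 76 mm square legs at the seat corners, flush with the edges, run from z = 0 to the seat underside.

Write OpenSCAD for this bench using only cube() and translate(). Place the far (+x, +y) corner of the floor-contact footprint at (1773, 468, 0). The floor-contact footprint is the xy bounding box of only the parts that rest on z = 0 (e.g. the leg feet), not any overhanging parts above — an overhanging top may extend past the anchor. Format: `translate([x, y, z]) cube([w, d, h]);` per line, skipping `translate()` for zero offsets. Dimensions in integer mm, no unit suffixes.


// leg_h = 453 − 58 = 395
translate([126, 186, 395]) cube([1647, 282, 58]);
translate([126, 186, 0]) cube([76, 76, 395]);
translate([126, 392, 0]) cube([76, 76, 395]);
translate([1697, 186, 0]) cube([76, 76, 395]);
translate([1697, 392, 0]) cube([76, 76, 395]);


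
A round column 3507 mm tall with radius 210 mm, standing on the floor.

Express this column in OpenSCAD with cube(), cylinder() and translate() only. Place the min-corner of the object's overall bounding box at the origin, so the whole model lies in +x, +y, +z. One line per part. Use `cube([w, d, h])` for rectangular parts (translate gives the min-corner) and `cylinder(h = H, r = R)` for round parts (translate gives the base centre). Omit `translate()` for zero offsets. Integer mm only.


translate([210, 210, 0]) cylinder(h = 3507, r = 210);


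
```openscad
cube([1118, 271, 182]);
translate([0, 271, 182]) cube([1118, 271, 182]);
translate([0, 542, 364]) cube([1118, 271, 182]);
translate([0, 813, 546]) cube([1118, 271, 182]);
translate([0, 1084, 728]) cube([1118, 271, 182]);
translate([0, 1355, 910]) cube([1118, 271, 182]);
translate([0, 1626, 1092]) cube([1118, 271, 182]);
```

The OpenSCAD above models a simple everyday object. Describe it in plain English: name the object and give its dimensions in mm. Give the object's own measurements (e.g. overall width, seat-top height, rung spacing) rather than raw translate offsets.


A straight staircase of 7 solid steps. Each step is 1118 mm wide (x), 271 mm deep (y, the going) and 182 mm tall (the rise). The first step rests on the floor; each subsequent step sits one going further in +y and one rise higher in +z, directly behind and above the previous step with no overlap.


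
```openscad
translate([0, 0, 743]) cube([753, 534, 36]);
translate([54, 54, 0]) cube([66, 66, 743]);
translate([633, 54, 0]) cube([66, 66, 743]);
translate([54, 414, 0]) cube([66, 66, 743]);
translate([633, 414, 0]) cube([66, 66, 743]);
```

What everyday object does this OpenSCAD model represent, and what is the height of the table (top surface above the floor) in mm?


A table. The table height is 779 mm.

A 753×534×36 slab sits at z = 743 on four 66 mm square posts — a table. The top surface is at 743 + 36 = 779 mm.


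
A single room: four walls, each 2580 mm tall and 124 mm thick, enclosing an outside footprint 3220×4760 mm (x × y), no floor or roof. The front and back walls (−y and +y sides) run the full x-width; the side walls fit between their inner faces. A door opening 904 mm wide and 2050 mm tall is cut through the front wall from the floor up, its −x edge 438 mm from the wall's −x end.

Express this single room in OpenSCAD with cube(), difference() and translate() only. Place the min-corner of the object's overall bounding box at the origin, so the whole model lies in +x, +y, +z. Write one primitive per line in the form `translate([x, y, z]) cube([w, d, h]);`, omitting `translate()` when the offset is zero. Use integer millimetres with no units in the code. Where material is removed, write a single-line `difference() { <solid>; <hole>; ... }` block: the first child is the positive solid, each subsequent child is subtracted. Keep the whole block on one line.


difference() { cube([3220, 124, 2580]); translate([438, 0, 0]) cube([904, 124, 2050]); }
translate([0, 4636, 0]) cube([3220, 124, 2580]);
translate([0, 124, 0]) cube([124, 4512, 2580]);
translate([3096, 124, 0]) cube([124, 4512, 2580]);


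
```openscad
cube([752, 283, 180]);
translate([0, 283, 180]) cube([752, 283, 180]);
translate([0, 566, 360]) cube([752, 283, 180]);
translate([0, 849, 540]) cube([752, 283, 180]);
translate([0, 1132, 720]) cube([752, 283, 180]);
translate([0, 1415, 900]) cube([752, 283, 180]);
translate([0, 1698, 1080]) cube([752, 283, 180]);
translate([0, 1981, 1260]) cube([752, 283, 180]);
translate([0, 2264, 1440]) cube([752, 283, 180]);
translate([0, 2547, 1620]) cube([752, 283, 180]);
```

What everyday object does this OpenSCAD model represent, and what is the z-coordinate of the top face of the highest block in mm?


A staircase. The total rise is 1800 mm.

10 identical blocks, each offset up and back from the previous — a staircase. Each step is 180 mm tall and there are 10 of them, so the total rise is 10 × 180 = 1800 mm.


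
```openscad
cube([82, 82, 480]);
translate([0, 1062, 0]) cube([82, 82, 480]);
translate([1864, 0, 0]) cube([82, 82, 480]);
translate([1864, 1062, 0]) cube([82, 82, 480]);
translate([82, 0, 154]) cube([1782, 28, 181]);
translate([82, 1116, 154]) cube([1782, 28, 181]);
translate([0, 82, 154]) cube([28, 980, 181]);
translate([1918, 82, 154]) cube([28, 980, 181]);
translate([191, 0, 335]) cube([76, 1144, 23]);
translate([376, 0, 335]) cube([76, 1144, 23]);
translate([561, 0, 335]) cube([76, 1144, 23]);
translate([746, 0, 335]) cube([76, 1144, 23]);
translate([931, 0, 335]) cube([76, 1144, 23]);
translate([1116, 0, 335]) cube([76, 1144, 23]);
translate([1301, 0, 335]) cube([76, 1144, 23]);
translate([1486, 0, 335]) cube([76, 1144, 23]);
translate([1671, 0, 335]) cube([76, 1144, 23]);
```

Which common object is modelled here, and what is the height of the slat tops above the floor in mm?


A bed frame. The slat-top height is 358 mm.

Four posts, four rails, and a row of slats — a bed frame. Slats sit on the rails at z = 154 + 181 = 335; with slat thickness 23, the top is 358 mm.


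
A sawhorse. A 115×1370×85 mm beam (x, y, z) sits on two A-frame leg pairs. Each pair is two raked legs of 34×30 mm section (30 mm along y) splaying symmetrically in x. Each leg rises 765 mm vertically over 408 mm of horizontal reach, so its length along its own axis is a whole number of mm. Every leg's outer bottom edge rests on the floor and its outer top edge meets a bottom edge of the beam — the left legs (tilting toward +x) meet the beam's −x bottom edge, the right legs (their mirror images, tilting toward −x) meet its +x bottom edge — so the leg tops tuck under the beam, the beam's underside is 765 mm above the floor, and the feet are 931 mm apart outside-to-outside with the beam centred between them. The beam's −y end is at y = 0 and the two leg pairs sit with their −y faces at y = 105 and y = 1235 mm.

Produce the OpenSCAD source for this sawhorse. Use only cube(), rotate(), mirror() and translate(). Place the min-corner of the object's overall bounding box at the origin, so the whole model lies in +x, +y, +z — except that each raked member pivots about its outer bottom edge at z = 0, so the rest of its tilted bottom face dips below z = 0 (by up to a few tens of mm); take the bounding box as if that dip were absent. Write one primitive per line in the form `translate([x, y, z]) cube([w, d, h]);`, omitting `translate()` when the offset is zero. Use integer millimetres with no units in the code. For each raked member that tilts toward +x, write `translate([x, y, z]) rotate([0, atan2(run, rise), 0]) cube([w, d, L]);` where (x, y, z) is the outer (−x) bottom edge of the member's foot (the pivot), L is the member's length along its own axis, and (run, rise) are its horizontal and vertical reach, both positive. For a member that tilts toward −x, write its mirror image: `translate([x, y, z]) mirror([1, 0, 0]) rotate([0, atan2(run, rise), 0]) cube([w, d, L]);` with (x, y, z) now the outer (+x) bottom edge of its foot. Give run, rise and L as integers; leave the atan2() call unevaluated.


// leg length = √(408² + 765²) = 867
// right-leg outer foot x = 2·408 + 115 = 931
// beam min-corner = (408, 0, 765)
translate([408, 0, 765]) cube([115, 1370, 85]);
translate([0, 105, 0]) rotate([0, atan2(408, 765), 0]) cube([34, 30, 867]);
translate([931, 105, 0]) mirror([1, 0, 0]) rotate([0, atan2(408, 765), 0]) cube([34, 30, 867]);
translate([0, 1235, 0]) rotate([0, atan2(408, 765), 0]) cube([34, 30, 867]);
translate([931, 1235, 0]) mirror([1, 0, 0]) rotate([0, atan2(408, 765), 0]) cube([34, 30, 867]);


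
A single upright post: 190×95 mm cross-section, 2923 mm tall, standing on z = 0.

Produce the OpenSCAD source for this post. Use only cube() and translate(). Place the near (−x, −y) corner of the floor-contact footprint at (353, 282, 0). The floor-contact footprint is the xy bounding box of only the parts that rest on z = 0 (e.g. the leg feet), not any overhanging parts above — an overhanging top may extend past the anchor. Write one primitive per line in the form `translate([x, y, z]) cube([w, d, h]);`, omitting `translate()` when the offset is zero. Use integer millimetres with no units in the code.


translate([353, 282, 0]) cube([190, 95, 2923]);


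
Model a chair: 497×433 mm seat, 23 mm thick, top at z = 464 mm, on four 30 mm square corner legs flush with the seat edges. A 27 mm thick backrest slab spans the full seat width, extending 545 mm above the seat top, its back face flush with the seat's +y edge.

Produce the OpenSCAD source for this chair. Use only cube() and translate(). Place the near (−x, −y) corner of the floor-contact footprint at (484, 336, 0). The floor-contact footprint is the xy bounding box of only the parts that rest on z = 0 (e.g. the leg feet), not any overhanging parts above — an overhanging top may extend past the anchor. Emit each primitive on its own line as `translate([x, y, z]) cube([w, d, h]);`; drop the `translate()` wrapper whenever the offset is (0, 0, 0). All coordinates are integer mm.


// leg_h = 464 - 23 = 441
translate([484, 336, 441]) cube([497, 433, 23]);
translate([484, 336, 0]) cube([30, 30, 441]);
translate([951, 336, 0]) cube([30, 30, 441]);
translate([484, 739, 0]) cube([30, 30, 441]);
translate([951, 739, 0]) cube([30, 30, 441]);
translate([484, 742, 464]) cube([497, 27, 545]);


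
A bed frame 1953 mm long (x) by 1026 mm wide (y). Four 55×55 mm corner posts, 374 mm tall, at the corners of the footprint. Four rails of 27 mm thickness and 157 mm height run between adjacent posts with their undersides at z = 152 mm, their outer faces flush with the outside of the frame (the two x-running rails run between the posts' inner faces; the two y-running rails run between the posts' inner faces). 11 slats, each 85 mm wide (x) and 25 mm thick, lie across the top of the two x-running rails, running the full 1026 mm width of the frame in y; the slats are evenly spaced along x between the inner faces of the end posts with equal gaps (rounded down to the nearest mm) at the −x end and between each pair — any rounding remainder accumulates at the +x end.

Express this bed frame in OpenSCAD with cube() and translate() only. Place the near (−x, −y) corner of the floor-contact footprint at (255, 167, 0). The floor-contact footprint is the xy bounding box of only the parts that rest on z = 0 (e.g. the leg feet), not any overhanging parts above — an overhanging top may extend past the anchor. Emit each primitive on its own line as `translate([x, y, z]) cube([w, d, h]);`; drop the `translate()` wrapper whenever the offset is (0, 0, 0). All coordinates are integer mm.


// slat z = rail_z + rail_h = 152 + 157 = 309
// slat gap = ⌊(1843 − 11·85) / 12⌋ = 75
translate([255, 167, 0]) cube([55, 55, 374]);
translate([255, 1138, 0]) cube([55, 55, 374]);
translate([2153, 167, 0]) cube([55, 55, 374]);
translate([2153, 1138, 0]) cube([55, 55, 374]);
translate([310, 167, 152]) cube([1843, 27, 157]);
translate([310, 1166, 152]) cube([1843, 27, 157]);
translate([255, 222, 152]) cube([27, 916, 157]);
translate([2181, 222, 152]) cube([27, 916, 157]);
translate([385, 167, 309]) cube([85, 1026, 25]);
translate([545, 167, 309]) cube([85, 1026, 25]);
translate([705, 167, 309]) cube([85, 1026, 25]);
translate([865, 167, 309]) cube([85, 1026, 25]);
translate([1025, 167, 309]) cube([85, 1026, 25]);
translate([1185, 167, 309]) cube([85, 1026, 25]);
translate([1345, 167, 309]) cube([85, 1026, 25]);
translate([1505, 167, 309]) cube([85, 1026, 25]);
translate([1665, 167, 309]) cube([85, 1026, 25]);
translate([1825, 167, 309]) cube([85, 1026, 25]);
translate([1985, 167, 309]) cube([85, 1026, 25]);
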